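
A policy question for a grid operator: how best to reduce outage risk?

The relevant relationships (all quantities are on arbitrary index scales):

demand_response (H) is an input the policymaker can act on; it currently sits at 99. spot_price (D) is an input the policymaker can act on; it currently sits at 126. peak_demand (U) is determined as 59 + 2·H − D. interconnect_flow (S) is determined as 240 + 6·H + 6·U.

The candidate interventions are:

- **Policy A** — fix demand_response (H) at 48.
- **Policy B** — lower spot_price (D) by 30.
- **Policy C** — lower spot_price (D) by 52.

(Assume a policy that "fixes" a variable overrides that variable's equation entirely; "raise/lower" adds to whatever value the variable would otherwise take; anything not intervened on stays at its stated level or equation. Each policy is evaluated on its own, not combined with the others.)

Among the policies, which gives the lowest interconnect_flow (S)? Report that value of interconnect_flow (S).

Policy A (H := 48):
  H = 48
  D = 126
  U = 59 + 2·48 − 126 = 29
  S = 240 + 6·48 + 6·29 = 702
Policy B (D − 30):
  H = 99
  D = 126 − 30 = 96
  U = 59 + 2·99 − 96 = 161
  S = 240 + 6·99 + 6·161 = 1800
Policy C (D − 52):
  H = 99
  D = 126 − 52 = 74
  U = 59 + 2·99 − 74 = 183
  S = 240 + 6·99 + 6·183 = 1932
Comparing — Policy A: S=702, Policy B: S=1800, Policy C: S=1932. Lowest is 702 (Policy A).

702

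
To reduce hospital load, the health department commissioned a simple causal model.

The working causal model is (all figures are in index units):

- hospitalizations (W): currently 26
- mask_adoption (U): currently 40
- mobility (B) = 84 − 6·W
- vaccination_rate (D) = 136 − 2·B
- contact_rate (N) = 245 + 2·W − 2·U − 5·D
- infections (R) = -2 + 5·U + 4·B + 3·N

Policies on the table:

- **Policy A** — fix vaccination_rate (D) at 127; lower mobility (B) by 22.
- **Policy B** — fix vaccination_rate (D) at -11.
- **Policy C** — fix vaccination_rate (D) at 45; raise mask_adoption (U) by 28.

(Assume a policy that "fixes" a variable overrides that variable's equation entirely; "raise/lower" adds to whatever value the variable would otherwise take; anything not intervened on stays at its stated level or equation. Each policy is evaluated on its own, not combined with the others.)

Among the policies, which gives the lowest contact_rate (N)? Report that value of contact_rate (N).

Policy A (D := 127, B − 22):
  W = 26
  U = 40
  B = 84 − 6·26 (−22 from intervention) = -94
  D = 127
  N = 245 + 2·26 − 2·40 − 5·127 = -418
Policy B (D := -11):
  W = 26
  U = 40
  B = 84 − 6·26 = -72
  D = -11
  N = 245 + 2·26 − 2·40 − 5·(-11) = 272
Policy C (D := 45, U + 28):
  W = 26
  U = 40 + 28 = 68
  B = 84 − 6·26 = -72
  D = 45
  N = 245 + 2·26 − 2·68 − 5·45 = -64
Comparing — Policy A: N=-418, Policy B: N=272, Policy C: N=-64. Lowest is -418 (Policy A).

-418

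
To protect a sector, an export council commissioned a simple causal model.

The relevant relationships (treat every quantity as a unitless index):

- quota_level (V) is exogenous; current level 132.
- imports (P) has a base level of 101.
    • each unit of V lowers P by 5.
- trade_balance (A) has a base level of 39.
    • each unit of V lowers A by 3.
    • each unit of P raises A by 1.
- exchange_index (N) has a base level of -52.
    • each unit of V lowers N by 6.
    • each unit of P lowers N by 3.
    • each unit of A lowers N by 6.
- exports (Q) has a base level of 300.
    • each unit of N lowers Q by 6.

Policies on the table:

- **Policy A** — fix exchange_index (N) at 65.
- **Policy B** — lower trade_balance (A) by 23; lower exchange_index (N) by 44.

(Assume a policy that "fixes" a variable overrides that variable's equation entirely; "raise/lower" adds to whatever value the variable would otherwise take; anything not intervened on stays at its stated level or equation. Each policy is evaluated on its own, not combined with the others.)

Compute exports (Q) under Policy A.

-90

Policy A (N := 65):
  V = 132
  P = 101 − 5·132 = -559
  A = 39 − 3·132 + (-559) = -916
  N = 65
  Q = 300 − 6·65 = -90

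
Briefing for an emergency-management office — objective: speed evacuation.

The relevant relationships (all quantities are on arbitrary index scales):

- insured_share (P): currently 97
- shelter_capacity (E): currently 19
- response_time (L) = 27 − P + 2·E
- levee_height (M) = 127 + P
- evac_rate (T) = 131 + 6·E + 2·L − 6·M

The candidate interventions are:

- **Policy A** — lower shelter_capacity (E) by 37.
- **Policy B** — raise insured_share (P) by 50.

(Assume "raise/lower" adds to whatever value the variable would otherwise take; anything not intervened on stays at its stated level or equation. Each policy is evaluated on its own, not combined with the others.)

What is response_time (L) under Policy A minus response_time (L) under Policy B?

-24

Policy A (E − 37):
  P = 97
  E = 19 − 37 = -18
  L = 27 − 97 + 2·(-18) = -106
Policy B (P + 50):
  P = 97 + 50 = 147
  E = 19
  L = 27 − 147 + 2·19 = -82
L: -106 − (-82) = -24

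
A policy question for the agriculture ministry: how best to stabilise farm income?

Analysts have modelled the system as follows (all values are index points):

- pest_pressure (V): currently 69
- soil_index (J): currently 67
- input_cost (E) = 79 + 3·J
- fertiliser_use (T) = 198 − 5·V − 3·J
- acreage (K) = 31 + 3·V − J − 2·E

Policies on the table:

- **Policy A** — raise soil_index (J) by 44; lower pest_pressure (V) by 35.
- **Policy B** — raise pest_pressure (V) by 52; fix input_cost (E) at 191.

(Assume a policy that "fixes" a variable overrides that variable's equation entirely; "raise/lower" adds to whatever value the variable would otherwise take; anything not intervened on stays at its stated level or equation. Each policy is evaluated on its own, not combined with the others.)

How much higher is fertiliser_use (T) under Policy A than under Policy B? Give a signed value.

Policy A (J + 44, V − 35):
  V = 69 − 35 = 34
  J = 67 + 44 = 111
  T = 198 − 5·34 − 3·111 = -305
Policy B (V + 52, E := 191):
  V = 69 + 52 = 121
  J = 67
  T = 198 − 5·121 − 3·67 = -608
T: -305 − (-608) = 303

303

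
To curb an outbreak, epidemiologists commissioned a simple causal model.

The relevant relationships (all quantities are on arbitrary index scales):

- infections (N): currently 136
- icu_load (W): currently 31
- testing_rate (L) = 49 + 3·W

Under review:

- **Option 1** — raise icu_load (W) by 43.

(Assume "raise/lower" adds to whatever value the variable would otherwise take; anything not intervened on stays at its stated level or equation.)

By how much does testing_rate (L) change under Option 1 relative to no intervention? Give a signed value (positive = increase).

Baseline:
  W = 31
  L = 49 + 3·31 = 142
Option 1 (W + 43):
  W = 31 + 43 = 74
  L = 49 + 3·74 = 271
Change in L: 271 − 142 = 129

129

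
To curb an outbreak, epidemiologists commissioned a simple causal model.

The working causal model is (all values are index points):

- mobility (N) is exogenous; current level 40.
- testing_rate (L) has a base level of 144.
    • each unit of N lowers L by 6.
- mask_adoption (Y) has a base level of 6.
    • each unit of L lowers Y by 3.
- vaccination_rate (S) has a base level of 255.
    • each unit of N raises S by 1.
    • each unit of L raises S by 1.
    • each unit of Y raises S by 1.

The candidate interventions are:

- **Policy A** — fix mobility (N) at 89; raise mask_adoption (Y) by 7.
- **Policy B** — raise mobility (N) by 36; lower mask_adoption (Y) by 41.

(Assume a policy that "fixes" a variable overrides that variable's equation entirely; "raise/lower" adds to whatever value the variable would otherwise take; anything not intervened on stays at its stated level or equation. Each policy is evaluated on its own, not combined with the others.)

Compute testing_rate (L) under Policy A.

Policy A (N := 89, Y + 7):
  N = 89
  L = 144 − 6·89 = -390

-390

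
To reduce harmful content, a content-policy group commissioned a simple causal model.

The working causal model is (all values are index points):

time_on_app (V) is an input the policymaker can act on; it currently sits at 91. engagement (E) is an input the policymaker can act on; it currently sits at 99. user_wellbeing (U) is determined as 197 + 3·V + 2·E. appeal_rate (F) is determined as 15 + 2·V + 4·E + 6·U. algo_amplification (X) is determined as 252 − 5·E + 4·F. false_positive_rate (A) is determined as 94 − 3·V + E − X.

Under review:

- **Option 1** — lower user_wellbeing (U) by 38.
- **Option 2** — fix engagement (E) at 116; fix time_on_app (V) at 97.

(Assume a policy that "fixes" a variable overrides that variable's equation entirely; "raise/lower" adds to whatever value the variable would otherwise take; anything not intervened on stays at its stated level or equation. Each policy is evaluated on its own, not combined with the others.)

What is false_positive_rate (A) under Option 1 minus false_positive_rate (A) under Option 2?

2396

Option 1 (U − 38):
  V = 91
  E = 99
  U = 197 + 3·91 + 2·99 (−38 from intervention) = 630
  F = 15 + 2·91 + 4·99 + 6·630 = 4373
  X = 252 − 5·99 + 4·4373 = 17249
  A = 94 − 3·91 + 99 − 17249 = -17329
Option 2 (E := 116, V := 97):
  V = 97
  E = 116
  U = 197 + 3·97 + 2·116 = 720
  F = 15 + 2·97 + 4·116 + 6·720 = 4993
  X = 252 − 5·116 + 4·4993 = 19644
  A = 94 − 3·97 + 116 − 19644 = -19725
A: -17329 − (-19725) = 2396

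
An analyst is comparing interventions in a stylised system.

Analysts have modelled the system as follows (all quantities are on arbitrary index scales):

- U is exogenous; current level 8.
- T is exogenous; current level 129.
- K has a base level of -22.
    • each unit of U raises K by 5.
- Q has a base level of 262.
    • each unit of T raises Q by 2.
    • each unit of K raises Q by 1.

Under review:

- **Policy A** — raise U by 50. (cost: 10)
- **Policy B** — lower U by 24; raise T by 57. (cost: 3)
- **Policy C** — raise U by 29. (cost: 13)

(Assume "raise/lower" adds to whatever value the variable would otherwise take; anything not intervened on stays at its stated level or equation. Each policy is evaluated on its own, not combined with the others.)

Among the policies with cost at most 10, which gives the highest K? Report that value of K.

268

Policy A (U + 50):
  U = 8 + 50 = 58
  K = -22 + 5·58 = 268
Policy B (U − 24, T + 57):
  U = 8 − 24 = -16
  K = -22 + 5·(-16) = -102
Comparing — Policy A: K=268, Policy B: K=-102. Highest is 268 (Policy A).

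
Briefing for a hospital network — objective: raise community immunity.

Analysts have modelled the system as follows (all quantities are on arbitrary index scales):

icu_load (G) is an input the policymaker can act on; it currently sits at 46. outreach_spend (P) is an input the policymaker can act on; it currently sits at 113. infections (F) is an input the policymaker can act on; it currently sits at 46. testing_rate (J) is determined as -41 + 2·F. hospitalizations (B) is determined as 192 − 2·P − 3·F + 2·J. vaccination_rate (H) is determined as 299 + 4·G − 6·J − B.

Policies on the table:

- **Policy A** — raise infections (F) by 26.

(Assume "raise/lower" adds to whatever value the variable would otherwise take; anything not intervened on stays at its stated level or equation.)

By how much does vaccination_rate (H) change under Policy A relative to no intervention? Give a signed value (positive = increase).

-338

Baseline:
  G = 46
  P = 113
  F = 46
  J = -41 + 2·46 = 51
  B = 192 − 2·113 − 3·46 + 2·51 = -70
  H = 299 + 4·46 − 6·51 − (-70) = 247
Policy A (F + 26):
  G = 46
  P = 113
  F = 46 + 26 = 72
  J = -41 + 2·72 = 103
  B = 192 − 2·113 − 3·72 + 2·103 = -44
  H = 299 + 4·46 − 6·103 − (-44) = -91
Change in H: -91 − 247 = -338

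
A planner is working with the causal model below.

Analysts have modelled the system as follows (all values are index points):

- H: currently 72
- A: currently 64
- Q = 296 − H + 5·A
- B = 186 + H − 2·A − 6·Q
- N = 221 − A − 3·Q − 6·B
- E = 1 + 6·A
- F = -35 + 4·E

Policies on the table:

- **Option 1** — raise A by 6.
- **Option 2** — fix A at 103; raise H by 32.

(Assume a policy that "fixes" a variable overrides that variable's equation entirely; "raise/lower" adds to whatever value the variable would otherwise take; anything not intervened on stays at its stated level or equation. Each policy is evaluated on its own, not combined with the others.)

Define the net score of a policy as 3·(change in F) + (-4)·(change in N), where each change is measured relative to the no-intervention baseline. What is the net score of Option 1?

Baseline:
  H = 72
  A = 64
  Q = 296 − 72 + 5·64 = 544
  B = 186 + 72 − 2·64 − 6·544 = -3134
  N = 221 − 64 − 3·544 − 6·(-3134) = 17329
  E = 1 + 6·64 = 385
  F = -35 + 4·385 = 1505
Option 1 (A + 6):
  H = 72
  A = 64 + 6 = 70
  Q = 296 − 72 + 5·70 = 574
  B = 186 + 72 − 2·70 − 6·574 = -3326
  N = 221 − 70 − 3·574 − 6·(-3326) = 18385
  E = 1 + 6·70 = 421
  F = -35 + 4·421 = 1649
ΔF = 1649 − 1505 = 144; ΔN = 18385 − 17329 = 1056
Score = 3·144 + (-4)·1056 = -3792

-3792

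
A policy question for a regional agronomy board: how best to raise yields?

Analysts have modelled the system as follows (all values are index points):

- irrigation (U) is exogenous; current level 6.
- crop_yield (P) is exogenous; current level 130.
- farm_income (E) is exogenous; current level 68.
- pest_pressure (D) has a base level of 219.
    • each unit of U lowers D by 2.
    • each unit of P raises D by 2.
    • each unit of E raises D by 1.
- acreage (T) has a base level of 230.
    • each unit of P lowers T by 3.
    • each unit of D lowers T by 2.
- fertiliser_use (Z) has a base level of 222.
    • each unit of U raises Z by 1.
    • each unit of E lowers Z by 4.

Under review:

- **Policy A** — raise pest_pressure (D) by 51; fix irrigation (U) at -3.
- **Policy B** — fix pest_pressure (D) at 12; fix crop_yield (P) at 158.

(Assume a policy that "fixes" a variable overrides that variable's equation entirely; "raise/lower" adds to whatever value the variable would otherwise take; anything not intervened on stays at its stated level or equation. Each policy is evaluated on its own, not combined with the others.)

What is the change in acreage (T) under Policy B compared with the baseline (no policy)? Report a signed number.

Baseline:
  U = 6
  P = 130
  E = 68
  D = 219 − 2·6 + 2·130 + 68 = 535
  T = 230 − 3·130 − 2·535 = -1230
Policy B (D := 12, P := 158):
  U = 6
  P = 158
  E = 68
  D = 12
  T = 230 − 3·158 − 2·12 = -268
Change in T: -268 − (-1230) = 962

962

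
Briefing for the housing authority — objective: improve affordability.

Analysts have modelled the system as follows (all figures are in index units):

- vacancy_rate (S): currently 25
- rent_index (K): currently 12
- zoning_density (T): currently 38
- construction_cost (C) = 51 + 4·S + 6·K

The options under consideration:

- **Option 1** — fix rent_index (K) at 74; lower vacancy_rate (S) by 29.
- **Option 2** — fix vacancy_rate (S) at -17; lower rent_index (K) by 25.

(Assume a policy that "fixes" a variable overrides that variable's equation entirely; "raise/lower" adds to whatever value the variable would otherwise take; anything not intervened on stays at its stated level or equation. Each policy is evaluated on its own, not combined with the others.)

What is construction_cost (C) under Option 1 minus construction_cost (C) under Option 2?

574

Option 1 (K := 74, S − 29):
  S = 25 − 29 = -4
  K = 74
  C = 51 + 4·(-4) + 6·74 = 479
Option 2 (S := -17, K − 25):
  S = -17
  K = 12 − 25 = -13
  C = 51 + 4·(-17) + 6·(-13) = -95
C: 479 − (-95) = 574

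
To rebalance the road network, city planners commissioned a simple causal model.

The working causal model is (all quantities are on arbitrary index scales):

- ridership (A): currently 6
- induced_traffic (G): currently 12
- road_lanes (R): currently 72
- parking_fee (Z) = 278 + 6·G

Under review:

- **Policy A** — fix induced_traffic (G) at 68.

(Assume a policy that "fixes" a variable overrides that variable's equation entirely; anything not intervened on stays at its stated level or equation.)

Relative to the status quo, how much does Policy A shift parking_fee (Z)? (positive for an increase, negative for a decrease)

Baseline:
  G = 12
  Z = 278 + 6·12 = 350
Policy A (G := 68):
  G = 68
  Z = 278 + 6·68 = 686
Change in Z: 686 − 350 = 336

336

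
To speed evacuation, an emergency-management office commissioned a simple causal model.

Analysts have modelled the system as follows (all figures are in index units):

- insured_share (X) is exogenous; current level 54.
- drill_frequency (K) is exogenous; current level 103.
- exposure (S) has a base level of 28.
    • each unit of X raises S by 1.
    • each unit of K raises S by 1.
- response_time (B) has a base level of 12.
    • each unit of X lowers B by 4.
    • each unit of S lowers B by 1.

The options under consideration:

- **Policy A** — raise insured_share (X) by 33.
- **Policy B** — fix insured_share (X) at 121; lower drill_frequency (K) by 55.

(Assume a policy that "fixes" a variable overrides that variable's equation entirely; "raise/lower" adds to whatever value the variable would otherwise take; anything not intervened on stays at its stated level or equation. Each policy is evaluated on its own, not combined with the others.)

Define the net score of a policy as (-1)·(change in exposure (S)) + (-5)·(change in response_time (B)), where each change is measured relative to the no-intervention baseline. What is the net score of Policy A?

Baseline:
  X = 54
  K = 103
  S = 28 + 54 + 103 = 185
  B = 12 − 4·54 − 185 = -389
Policy A (X + 33):
  X = 54 + 33 = 87
  K = 103
  S = 28 + 87 + 103 = 218
  B = 12 − 4·87 − 218 = -554
ΔS = 218 − 185 = 33; ΔB = -554 − (-389) = -165
Score = (-1)·33 + (-5)·(-165) = 792

792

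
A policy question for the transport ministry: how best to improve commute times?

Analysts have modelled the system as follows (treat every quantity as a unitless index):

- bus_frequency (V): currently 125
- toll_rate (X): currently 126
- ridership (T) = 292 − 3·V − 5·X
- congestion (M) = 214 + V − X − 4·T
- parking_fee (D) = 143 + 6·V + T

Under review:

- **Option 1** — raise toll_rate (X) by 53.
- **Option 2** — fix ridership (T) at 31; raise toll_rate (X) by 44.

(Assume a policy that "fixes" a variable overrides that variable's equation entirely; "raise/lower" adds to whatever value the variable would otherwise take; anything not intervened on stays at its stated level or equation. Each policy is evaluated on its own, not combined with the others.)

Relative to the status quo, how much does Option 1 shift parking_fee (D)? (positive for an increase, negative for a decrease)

-265

Baseline:
  V = 125
  X = 126
  T = 292 − 3·125 − 5·126 = -713
  D = 143 + 6·125 + (-713) = 180
Option 1 (X + 53):
  V = 125
  X = 126 + 53 = 179
  T = 292 − 3·125 − 5·179 = -978
  D = 143 + 6·125 + (-978) = -85
Change in D: -85 − 180 = -265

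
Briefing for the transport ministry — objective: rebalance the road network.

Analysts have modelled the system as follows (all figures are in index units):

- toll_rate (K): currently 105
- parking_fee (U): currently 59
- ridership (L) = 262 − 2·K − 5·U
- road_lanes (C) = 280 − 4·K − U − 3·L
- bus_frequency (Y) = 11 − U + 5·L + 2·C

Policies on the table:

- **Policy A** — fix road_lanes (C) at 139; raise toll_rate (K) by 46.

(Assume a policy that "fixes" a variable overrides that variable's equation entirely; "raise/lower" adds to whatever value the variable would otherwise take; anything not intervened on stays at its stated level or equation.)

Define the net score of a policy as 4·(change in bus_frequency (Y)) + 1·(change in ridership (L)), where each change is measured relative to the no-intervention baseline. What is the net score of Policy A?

-5060

Baseline:
  K = 105
  U = 59
  L = 262 − 2·105 − 5·59 = -243
  C = 280 − 4·105 − 59 − 3·(-243) = 530
  Y = 11 − 59 + 5·(-243) + 2·530 = -203
Policy A (C := 139, K + 46):
  K = 105 + 46 = 151
  U = 59
  L = 262 − 2·151 − 5·59 = -335
  C = 139
  Y = 11 − 59 + 5·(-335) + 2·139 = -1445
ΔY = -1445 − (-203) = -1242; ΔL = -335 − (-243) = -92
Score = 4·(-1242) + 1·(-92) = -5060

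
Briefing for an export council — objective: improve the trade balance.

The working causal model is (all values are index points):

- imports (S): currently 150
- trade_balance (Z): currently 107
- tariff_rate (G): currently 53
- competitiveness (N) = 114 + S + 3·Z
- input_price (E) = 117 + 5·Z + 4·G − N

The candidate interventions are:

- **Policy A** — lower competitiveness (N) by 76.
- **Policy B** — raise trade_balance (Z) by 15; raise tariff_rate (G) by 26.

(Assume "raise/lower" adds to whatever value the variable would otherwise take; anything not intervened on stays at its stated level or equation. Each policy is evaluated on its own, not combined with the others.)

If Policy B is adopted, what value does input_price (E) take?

413

Policy B (Z + 15, G + 26):
  S = 150
  Z = 107 + 15 = 122
  G = 53 + 26 = 79
  N = 114 + 150 + 3·122 = 630
  E = 117 + 5·122 + 4·79 − 630 = 413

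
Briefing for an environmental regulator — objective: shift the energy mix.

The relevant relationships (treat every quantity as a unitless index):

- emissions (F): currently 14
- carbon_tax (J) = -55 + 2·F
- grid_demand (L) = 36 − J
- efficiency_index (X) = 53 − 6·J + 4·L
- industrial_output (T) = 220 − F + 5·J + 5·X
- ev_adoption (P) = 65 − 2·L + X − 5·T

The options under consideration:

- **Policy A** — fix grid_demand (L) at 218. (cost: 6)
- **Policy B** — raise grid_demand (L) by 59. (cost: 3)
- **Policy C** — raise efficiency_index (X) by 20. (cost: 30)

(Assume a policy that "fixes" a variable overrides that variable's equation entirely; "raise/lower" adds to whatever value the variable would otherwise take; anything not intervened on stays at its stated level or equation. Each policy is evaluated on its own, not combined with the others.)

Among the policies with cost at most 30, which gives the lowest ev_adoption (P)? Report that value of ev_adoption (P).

-26814

Policy A (L := 218):
  F = 14
  J = -55 + 2·14 = -27
  L = 218
  X = 53 − 6·(-27) + 4·218 = 1087
  T = 220 − 14 + 5·(-27) + 5·1087 = 5506
  P = 65 − 2·218 + 1087 − 5·5506 = -26814
Policy B (L + 59):
  F = 14
  J = -55 + 2·14 = -27
  L = 36 − (-27) (+59 from intervention) = 122
  X = 53 − 6·(-27) + 4·122 = 703
  T = 220 − 14 + 5·(-27) + 5·703 = 3586
  P = 65 − 2·122 + 703 − 5·3586 = -17406
Policy C (X + 20):
  F = 14
  J = -55 + 2·14 = -27
  L = 36 − (-27) = 63
  X = 53 − 6·(-27) + 4·63 (+20 from intervention) = 487
  T = 220 − 14 + 5·(-27) + 5·487 = 2506
  P = 65 − 2·63 + 487 − 5·2506 = -12104
Comparing — Policy A: P=-26814, Policy B: P=-17406, Policy C: P=-12104. Lowest is -26814 (Policy A).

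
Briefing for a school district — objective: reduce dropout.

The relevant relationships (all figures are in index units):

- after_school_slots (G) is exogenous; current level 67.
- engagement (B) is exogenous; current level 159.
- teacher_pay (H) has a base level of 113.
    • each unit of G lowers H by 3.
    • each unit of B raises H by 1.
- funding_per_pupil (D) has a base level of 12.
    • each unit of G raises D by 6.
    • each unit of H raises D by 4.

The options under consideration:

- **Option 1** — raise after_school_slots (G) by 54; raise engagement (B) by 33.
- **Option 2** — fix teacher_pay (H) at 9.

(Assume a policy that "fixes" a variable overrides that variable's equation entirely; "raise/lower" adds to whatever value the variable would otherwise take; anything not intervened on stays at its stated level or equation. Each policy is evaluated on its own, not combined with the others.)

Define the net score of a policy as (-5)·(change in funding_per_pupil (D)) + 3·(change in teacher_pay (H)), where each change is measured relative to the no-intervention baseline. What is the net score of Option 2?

Baseline:
  G = 67
  B = 159
  H = 113 − 3·67 + 159 = 71
  D = 12 + 6·67 + 4·71 = 698
Option 2 (H := 9):
  G = 67
  B = 159
  H = 9
  D = 12 + 6·67 + 4·9 = 450
ΔD = 450 − 698 = -248; ΔH = 9 − 71 = -62
Score = (-5)·(-248) + 3·(-62) = 1054

1054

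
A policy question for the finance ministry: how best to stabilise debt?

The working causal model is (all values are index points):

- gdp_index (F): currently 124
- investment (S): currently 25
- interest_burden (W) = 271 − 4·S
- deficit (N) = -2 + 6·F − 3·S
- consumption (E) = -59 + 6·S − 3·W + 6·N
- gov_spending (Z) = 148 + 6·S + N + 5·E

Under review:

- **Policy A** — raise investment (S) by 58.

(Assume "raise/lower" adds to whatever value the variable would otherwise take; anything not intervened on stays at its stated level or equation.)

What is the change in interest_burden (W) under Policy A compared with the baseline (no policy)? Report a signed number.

-232

Baseline:
  S = 25
  W = 271 − 4·25 = 171
Policy A (S + 58):
  S = 25 + 58 = 83
  W = 271 − 4·83 = -61
Change in W: -61 − 171 = -232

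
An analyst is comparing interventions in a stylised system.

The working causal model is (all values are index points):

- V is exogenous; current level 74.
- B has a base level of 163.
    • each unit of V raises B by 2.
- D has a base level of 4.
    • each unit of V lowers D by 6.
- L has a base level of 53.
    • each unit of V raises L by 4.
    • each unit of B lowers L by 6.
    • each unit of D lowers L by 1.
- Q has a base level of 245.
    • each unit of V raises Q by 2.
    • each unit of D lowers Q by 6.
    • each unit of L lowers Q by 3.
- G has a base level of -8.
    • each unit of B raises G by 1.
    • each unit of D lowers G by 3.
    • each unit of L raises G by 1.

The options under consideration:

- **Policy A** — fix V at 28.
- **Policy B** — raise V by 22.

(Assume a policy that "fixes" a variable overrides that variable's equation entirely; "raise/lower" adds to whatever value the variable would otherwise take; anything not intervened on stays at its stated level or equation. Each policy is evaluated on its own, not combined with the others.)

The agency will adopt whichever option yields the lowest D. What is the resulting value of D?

Policy A (V := 28):
  V = 28
  D = 4 − 6·28 = -164
Policy B (V + 22):
  V = 74 + 22 = 96
  D = 4 − 6·96 = -572
Comparing — Policy A: D=-164, Policy B: D=-572. Lowest is -572 (Policy B).

-572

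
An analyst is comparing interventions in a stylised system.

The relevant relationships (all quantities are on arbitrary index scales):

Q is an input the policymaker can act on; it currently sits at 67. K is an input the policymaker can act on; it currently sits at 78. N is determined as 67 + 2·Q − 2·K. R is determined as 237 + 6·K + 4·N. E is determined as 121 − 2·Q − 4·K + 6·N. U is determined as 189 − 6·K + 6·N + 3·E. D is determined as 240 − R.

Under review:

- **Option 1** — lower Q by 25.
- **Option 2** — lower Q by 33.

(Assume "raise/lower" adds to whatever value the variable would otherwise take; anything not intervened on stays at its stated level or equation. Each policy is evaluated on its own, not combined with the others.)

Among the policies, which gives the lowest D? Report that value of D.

Option 1 (Q − 25):
  Q = 67 − 25 = 42
  K = 78
  N = 67 + 2·42 − 2·78 = -5
  R = 237 + 6·78 + 4·(-5) = 685
  D = 240 − 685 = -445
Option 2 (Q − 33):
  Q = 67 − 33 = 34
  K = 78
  N = 67 + 2·34 − 2·78 = -21
  R = 237 + 6·78 + 4·(-21) = 621
  D = 240 − 621 = -381
Comparing — Option 1: D=-445, Option 2: D=-381. Lowest is -445 (Option 1).

-445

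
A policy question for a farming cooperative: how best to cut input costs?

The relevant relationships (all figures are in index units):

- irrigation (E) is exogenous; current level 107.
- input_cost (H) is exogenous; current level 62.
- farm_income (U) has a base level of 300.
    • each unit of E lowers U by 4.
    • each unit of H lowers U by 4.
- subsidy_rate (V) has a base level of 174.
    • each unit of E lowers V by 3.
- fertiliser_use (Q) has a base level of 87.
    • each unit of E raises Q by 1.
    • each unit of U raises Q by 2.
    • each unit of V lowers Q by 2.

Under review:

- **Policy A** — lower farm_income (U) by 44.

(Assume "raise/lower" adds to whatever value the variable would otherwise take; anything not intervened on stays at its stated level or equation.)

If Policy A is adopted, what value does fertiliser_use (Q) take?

Policy A (U − 44):
  E = 107
  H = 62
  U = 300 − 4·107 − 4·62 (−44 from intervention) = -420
  V = 174 − 3·107 = -147
  Q = 87 + 107 + 2·(-420) − 2·(-147) = -352

-352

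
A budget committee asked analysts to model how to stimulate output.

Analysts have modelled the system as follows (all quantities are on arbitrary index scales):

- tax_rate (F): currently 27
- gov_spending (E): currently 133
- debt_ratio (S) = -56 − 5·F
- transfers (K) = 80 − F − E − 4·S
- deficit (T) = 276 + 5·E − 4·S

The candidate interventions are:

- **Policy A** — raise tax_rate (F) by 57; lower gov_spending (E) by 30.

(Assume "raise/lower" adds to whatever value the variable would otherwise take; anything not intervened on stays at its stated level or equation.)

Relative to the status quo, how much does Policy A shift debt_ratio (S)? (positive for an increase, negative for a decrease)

-285

Baseline:
  F = 27
  S = -56 − 5·27 = -191
Policy A (F + 57, E − 30):
  F = 27 + 57 = 84
  S = -56 − 5·84 = -476
Change in S: -476 − (-191) = -285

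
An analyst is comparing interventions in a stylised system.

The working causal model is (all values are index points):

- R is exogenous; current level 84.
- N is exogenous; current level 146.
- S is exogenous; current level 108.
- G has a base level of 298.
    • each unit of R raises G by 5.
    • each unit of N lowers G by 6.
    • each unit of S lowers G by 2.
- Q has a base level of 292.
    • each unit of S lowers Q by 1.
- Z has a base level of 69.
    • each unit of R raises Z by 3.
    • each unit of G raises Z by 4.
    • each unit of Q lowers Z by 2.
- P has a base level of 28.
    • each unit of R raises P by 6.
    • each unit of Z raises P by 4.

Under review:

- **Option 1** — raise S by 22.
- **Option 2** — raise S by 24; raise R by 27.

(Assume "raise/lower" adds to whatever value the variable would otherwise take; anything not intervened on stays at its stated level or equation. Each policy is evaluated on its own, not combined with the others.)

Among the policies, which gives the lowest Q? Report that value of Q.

160

Option 1 (S + 22):
  S = 108 + 22 = 130
  Q = 292 − 130 = 162
Option 2 (S + 24, R + 27):
  S = 108 + 24 = 132
  Q = 292 − 132 = 160
Comparing — Option 1: Q=162, Option 2: Q=160. Lowest is 160 (Option 2).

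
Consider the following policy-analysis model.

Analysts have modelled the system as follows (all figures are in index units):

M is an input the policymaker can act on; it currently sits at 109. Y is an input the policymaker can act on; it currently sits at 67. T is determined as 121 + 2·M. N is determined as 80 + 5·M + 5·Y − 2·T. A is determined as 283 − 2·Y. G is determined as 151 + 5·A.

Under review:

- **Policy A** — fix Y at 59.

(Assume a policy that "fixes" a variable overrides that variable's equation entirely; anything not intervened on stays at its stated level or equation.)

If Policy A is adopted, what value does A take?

Policy A (Y := 59):
  Y = 59
  A = 283 − 2·59 = 165

165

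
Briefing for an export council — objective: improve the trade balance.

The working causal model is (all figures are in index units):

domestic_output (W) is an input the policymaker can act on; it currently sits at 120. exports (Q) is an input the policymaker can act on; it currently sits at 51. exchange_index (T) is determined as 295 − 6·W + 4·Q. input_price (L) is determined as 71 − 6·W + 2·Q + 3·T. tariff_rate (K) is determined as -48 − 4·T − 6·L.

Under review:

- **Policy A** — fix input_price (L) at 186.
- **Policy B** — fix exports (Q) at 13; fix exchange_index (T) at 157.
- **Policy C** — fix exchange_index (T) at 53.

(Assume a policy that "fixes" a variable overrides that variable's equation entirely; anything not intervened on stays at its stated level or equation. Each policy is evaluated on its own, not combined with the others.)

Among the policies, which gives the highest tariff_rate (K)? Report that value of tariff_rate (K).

Policy A (L := 186):
  W = 120
  Q = 51
  T = 295 − 6·120 + 4·51 = -221
  L = 186
  K = -48 − 4·(-221) − 6·186 = -280
Policy B (Q := 13, T := 157):
  W = 120
  Q = 13
  T = 157
  L = 71 − 6·120 + 2·13 + 3·157 = -152
  K = -48 − 4·157 − 6·(-152) = 236
Policy C (T := 53):
  W = 120
  Q = 51
  T = 53
  L = 71 − 6·120 + 2·51 + 3·53 = -388
  K = -48 − 4·53 − 6·(-388) = 2068
Comparing — Policy A: K=-280, Policy B: K=236, Policy C: K=2068. Highest is 2068 (Policy C).

2068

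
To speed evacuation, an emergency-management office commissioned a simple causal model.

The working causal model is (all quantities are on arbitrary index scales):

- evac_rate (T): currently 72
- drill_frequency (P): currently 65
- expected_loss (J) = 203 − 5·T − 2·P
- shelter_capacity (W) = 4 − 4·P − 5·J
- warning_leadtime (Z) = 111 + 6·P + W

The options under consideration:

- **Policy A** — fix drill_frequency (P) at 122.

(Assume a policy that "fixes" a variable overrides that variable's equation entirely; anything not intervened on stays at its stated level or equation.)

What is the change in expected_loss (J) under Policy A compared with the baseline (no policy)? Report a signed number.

-114

Baseline:
  T = 72
  P = 65
  J = 203 − 5·72 − 2·65 = -287
Policy A (P := 122):
  T = 72
  P = 122
  J = 203 − 5·72 − 2·122 = -401
Change in J: -401 − (-287) = -114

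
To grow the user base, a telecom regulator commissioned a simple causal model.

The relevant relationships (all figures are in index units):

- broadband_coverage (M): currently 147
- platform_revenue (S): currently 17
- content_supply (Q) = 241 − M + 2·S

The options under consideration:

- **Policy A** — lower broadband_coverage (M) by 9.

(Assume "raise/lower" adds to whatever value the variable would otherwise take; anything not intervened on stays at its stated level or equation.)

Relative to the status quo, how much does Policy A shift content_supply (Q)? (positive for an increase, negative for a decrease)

Baseline:
  M = 147
  S = 17
  Q = 241 − 147 + 2·17 = 128
Policy A (M − 9):
  M = 147 − 9 = 138
  S = 17
  Q = 241 − 138 + 2·17 = 137
Change in Q: 137 − 128 = 9

9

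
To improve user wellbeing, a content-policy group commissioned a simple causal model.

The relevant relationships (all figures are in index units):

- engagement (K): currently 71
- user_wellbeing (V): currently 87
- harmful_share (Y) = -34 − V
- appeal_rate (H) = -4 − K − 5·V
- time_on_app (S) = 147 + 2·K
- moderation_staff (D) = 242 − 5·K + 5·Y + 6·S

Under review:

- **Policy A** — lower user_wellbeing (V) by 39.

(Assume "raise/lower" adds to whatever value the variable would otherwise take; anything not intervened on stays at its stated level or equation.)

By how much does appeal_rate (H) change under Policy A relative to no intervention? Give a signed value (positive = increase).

195

Baseline:
  K = 71
  V = 87
  H = -4 − 71 − 5·87 = -510
Policy A (V − 39):
  K = 71
  V = 87 − 39 = 48
  H = -4 − 71 − 5·48 = -315
Change in H: -315 − (-510) = 195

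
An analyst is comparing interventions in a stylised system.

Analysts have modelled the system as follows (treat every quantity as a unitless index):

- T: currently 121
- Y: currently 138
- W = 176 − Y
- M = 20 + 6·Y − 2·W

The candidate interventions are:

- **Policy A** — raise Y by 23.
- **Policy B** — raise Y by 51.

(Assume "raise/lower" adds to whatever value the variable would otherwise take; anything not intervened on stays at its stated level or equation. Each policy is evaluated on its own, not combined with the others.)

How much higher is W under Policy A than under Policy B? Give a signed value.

Policy A (Y + 23):
  Y = 138 + 23 = 161
  W = 176 − 161 = 15
Policy B (Y + 51):
  Y = 138 + 51 = 189
  W = 176 − 189 = -13
W: 15 − (-13) = 28

28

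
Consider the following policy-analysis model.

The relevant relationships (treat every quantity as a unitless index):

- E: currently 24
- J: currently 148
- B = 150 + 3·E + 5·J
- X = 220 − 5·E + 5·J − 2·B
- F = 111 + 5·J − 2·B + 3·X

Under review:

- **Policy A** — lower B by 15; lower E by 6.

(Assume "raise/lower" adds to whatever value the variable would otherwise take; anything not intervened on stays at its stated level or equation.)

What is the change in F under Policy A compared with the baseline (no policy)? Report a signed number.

Baseline:
  E = 24
  J = 148
  B = 150 + 3·24 + 5·148 = 962
  X = 220 − 5·24 + 5·148 − 2·962 = -1084
  F = 111 + 5·148 − 2·962 + 3·(-1084) = -4325
Policy A (B − 15, E − 6):
  E = 24 − 6 = 18
  J = 148
  B = 150 + 3·18 + 5·148 (−15 from intervention) = 929
  X = 220 − 5·18 + 5·148 − 2·929 = -988
  F = 111 + 5·148 − 2·929 + 3·(-988) = -3971
Change in F: -3971 − (-4325) = 354

354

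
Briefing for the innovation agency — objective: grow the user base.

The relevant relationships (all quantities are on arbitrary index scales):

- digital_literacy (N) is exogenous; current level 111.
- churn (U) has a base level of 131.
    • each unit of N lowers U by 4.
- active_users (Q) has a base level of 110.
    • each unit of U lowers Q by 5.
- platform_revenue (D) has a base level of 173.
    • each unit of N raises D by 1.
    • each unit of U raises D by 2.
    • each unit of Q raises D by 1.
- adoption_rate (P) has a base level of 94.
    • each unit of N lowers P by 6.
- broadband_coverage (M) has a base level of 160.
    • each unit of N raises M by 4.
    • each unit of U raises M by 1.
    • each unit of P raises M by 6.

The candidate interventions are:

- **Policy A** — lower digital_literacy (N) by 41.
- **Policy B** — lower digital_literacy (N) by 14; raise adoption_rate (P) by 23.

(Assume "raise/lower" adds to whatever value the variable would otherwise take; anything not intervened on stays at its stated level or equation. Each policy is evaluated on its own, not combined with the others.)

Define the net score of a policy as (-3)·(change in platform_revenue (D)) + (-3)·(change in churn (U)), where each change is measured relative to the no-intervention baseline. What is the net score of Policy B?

Baseline:
  N = 111
  U = 131 − 4·111 = -313
  Q = 110 − 5·(-313) = 1675
  D = 173 + 111 + 2·(-313) + 1675 = 1333
Policy B (N − 14, P + 23):
  N = 111 − 14 = 97
  U = 131 − 4·97 = -257
  Q = 110 − 5·(-257) = 1395
  D = 173 + 97 + 2·(-257) + 1395 = 1151
ΔD = 1151 − 1333 = -182; ΔU = -257 − (-313) = 56
Score = (-3)·(-182) + (-3)·56 = 378

378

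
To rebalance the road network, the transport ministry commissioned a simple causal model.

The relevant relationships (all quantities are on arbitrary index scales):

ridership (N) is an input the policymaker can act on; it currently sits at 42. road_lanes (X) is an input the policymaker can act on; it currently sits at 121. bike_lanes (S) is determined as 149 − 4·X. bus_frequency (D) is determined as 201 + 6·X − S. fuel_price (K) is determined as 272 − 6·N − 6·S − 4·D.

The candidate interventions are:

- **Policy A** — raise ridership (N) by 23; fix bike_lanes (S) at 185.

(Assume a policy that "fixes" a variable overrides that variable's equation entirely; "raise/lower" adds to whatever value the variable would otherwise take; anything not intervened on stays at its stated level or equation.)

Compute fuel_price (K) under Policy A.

-4196

Policy A (N + 23, S := 185):
  N = 42 + 23 = 65
  X = 121
  S = 185
  D = 201 + 6·121 − 185 = 742
  K = 272 − 6·65 − 6·185 − 4·742 = -4196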